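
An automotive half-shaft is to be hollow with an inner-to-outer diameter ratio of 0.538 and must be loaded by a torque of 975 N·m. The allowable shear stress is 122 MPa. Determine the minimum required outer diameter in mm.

For a hollow shaft with d_i/d_o = 0.538: τ_max = 16T/(π d_o³ (1−k⁴)), so d_o = [16T/(π τ_allow (1−k⁴))]^(1/3) = [16·975.0/(π·1.22×10^8·0.9162)]^(1/3) = 0.03542 m.

35.4 mm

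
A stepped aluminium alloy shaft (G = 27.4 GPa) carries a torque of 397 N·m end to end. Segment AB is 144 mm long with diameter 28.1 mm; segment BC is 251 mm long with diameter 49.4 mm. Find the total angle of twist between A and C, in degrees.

2.31°

J_AB = π(0.0281)⁴/32 = 6.12×10^-8 m⁴; J_BC = π(0.0494)⁴/32 = 5.85×10^-7 m⁴.
θ = (T/G)·Σ L_i/J_i = (397.0/27.4×10⁹)·(0.144/6.12×10^-8 + 0.251/5.85×10^-7) = 0.04031 rad.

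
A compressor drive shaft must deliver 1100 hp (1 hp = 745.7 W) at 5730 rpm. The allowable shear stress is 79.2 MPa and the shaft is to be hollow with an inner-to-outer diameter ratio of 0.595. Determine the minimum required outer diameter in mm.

ω = 2π·5730/60 = 600.0 rad/s, so T = P/ω = 1100×745.7 / 600.0 = 1367 N·m.
For a hollow shaft with d_i/d_o = 0.595: τ_max = 16T/(π d_o³ (1−k⁴)), so d_o = [16T/(π τ_allow (1−k⁴))]^(1/3) = [16·1367/(π·7.92×10^7·0.8747)]^(1/3) = 0.04649 m.

46.5 mm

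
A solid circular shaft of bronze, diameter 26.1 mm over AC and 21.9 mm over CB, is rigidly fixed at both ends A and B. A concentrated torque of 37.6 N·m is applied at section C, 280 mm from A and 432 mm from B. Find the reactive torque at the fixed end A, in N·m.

28.5 N·m

Compatibility: T_A·a/J_AC = T_B·b/J_CB with T_A + T_B = T₀.
J_AC = 4.56×10^-8 m⁴, J_CB = 2.26×10^-8 m⁴, so T_A = T₀·(J_AC/a)/((J_AC/a)+(J_CB/b)) = 28.46 N·m, T_B = 9.143 N·m.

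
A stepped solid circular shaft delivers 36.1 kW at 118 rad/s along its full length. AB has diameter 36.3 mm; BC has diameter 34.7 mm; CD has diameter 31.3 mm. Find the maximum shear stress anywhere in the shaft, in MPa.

ω = 118 rad/s, so T = P/ω = 36.1×10³ / 118.0 = 305.9 N·m.
Under the same torque, τ_max = 16T/(πd³) is largest where d is smallest — segment CD (d = 31.3 mm).
τ_max = 16·305.9/(π·(0.0313)³) = 5.081×10^7 Pa.

50.8 MPa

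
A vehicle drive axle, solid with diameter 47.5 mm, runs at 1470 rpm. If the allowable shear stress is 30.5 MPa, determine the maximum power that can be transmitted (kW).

98.8 kW

J = πd⁴/32 = π(0.0475)⁴/32 = 4.998×10^-7 m⁴.
T_max = τ_allow·J/r = 3.05×10^7 × 4.998×10^-7 / 0.0238 = 641.8 N·m.
ω = 2π·1470/60 = 153.9 rad/s, so P_max = T_max·ω = 9.880×10^4 W.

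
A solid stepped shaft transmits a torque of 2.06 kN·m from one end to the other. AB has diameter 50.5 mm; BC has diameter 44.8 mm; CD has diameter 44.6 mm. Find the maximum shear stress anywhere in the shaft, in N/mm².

118 N/mm²

Under the same torque, τ_max = 16T/(πd³) is largest where d is smallest — segment CD (d = 44.6 mm).
τ_max = 16·2060/(π·(0.0446)³) = 1.183×10^8 Pa.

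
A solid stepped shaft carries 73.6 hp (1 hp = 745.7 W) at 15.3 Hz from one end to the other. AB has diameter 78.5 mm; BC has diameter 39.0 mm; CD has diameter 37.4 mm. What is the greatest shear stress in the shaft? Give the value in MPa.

55.6 MPa

ω = 2π·15.3 = 96.13 rad/s, so T = P/ω = 73.6×745.7 / 96.13 = 570.9 N·m.
Under the same torque, τ_max = 16T/(πd³) is largest where d is smallest — segment CD (d = 37.4 mm).
τ_max = 16·570.9/(π·(0.0374)³) = 5.558×10^7 Pa.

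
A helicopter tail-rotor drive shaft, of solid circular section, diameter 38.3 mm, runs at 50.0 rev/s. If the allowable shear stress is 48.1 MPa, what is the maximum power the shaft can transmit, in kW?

J = πd⁴/32 = π(0.0383)⁴/32 = 2.112×10^-7 m⁴.
T_max = τ_allow·J/r = 4.81×10^7 × 2.112×10^-7 / 0.0191 = 530.6 N·m.
ω = 2π·50.0 = 314.2 rad/s, so P_max = T_max·ω = 1.667×10^5 W.

167 kW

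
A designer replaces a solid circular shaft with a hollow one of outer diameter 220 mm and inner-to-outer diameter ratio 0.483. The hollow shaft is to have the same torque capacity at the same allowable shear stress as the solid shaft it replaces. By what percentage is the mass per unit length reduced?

Equal τ_max and T ⇒ the solid shaft needs d_s³ = d_o³(1−k⁴), so d_s = 220·(1−0.483⁴)^(1/3) = 215.9 mm.
Area ratio A_h/A_s = d_o²(1−k²)/d_s² = (1−k²)/(1−k⁴)^(2/3) = 0.7959.
Mass saving = 1 − 0.7959 = 20.4 %.

20.4 %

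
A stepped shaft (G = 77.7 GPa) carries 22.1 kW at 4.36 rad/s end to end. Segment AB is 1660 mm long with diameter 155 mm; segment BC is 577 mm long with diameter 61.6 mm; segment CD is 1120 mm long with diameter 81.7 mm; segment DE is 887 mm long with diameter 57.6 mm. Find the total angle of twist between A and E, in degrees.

ω = 4.36 rad/s, so T = P/ω = 22.1×10³ / 4.360 = 5069 N·m.
J_AB = π(0.155)⁴/32 = 5.67×10^-5 m⁴; J_BC = π(0.0616)⁴/32 = 1.41×10^-6 m⁴; J_CD = π(0.0817)⁴/32 = 4.37×10^-6 m⁴; J_DE = π(0.0576)⁴/32 = 1.08×10^-6 m⁴.
θ = (T/G)·Σ L_i/J_i = (5069/77.7×10⁹)·(1.66/5.67×10^-5 + 0.577/1.41×10^-6 + 1.12/4.37×10^-6 + 0.887/1.08×10^-6) = 0.09879 rad.

5.66°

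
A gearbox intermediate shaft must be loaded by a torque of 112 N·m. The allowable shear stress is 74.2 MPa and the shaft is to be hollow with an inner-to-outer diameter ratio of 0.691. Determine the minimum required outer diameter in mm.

For a hollow shaft with d_i/d_o = 0.691: τ_max = 16T/(π d_o³ (1−k⁴)), so d_o = [16T/(π τ_allow (1−k⁴))]^(1/3) = [16·112.0/(π·7.42×10^7·0.7720)]^(1/3) = 0.02151 m.

21.5 mm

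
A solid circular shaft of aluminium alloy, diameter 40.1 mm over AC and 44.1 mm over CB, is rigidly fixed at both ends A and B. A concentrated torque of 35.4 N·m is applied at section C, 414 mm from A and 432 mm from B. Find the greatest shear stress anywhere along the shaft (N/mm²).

Compatibility: T_A·a/J_AC = T_B·b/J_CB with T_A + T_B = T₀.
J_AC = 2.54×10^-7 m⁴, J_CB = 3.71×10^-7 m⁴, so T_A = T₀·(J_AC/a)/((J_AC/a)+(J_CB/b)) = 14.74 N·m, T_B = 20.66 N·m.
τ in each portion: τ_AC = 1.16×10^6 Pa, τ_CB = 1.23×10^6 Pa; maximum is in CB.
τ_max = T_CB·r/J = 20.66·0.0221/3.71×10^-7 = 1.227×10^6 Pa.

1.23 N/mm²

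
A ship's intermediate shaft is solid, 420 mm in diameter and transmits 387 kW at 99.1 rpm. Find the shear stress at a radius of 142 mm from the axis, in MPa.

1.73 MPa

ω = 2π·99.1/60 = 10.38 rad/s, so T = P/ω = 387×10³ / 10.38 = 37290 N·m.
J = πd⁴/32 = π(0.420)⁴/32 = 3.055×10^-3 m⁴.
Shear stress varies linearly with radius: τ = T·r/J = 37290 × 0.142 / 3.055×10^-3 = 1.733×10^6 Pa.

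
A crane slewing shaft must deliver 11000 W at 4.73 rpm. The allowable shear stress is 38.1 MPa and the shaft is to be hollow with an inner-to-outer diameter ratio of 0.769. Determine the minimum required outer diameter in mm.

ω = 2π·4.73/60 = 0.4953 rad/s, so T = P/ω = 11000 / 0.4953 = 22210 N·m.
For a hollow shaft with d_i/d_o = 0.769: τ_max = 16T/(π d_o³ (1−k⁴)), so d_o = [16T/(π τ_allow (1−k⁴))]^(1/3) = [16·22210/(π·3.81×10^7·0.6503)]^(1/3) = 0.1659 m.

166 mm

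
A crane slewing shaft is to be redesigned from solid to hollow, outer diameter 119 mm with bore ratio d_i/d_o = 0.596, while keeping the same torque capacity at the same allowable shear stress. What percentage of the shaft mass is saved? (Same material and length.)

Equal τ_max and T ⇒ the solid shaft needs d_s³ = d_o³(1−k⁴), so d_s = 119·(1−0.596⁴)^(1/3) = 113.8 mm.
Area ratio A_h/A_s = d_o²(1−k²)/d_s² = (1−k²)/(1−k⁴)^(2/3) = 0.7054.
Mass saving = 1 − 0.7054 = 29.5 %.

29.5 %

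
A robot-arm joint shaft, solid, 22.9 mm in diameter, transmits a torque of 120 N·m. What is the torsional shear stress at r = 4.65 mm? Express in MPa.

20.7 MPa

J = πd⁴/32 = π(0.0229)⁴/32 = 2.700×10^-8 m⁴.
Shear stress varies linearly with radius: τ = T·r/J = 120.0 × 0.00465 / 2.700×10^-8 = 2.067×10^7 Pa.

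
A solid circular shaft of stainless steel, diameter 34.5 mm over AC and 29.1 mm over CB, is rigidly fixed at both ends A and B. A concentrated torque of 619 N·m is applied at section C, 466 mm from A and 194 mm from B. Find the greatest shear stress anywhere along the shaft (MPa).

70.2 MPa

Compatibility: T_A·a/J_AC = T_B·b/J_CB with T_A + T_B = T₀.
J_AC = 1.39×10^-7 m⁴, J_CB = 7.04×10^-8 m⁴, so T_A = T₀·(J_AC/a)/((J_AC/a)+(J_CB/b)) = 279.4 N·m, T_B = 339.6 N·m.
τ in each portion: τ_AC = 3.46×10^7 Pa, τ_CB = 7.02×10^7 Pa; maximum is in CB.
τ_max = T_CB·r/J = 339.6·0.0146/7.04×10^-8 = 7.020×10^7 Pa.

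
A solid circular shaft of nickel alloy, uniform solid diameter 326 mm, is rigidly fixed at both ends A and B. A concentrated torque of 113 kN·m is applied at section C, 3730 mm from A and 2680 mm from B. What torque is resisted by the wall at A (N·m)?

With uniform GJ and both ends fixed, compatibility θ_AC = θ_CB gives T_A·a = T_B·b, together with T_A + T_B = T₀.
T_A = T₀·b/(a+b) = 113000·2680/6410 = 47240 N·m; T_B = 65760 N·m.

47200 N·m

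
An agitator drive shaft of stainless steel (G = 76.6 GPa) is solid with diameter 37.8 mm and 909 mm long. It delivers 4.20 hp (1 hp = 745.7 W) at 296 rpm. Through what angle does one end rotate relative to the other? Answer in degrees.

0.343°

ω = 2π·296/60 = 31.00 rad/s, so T = P/ω = 4.20×745.7 / 31.00 = 101.0 N·m.
J = πd⁴/32 = π(0.0378)⁴/32 = 2.004×10^-7 m⁴.
θ = T·L/(G·J) = 101.0 × 0.909 / (76.6×10⁹ × 2.004×10^-7) = 5.982×10^-3 rad.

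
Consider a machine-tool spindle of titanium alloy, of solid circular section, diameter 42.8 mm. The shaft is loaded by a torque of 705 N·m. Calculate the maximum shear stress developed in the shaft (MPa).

45.8 MPa

J = πd⁴/32 = π(0.0428)⁴/32 = 3.294×10^-7 m⁴.
τ_max = T·r/J = 705.0 × 0.0214 / 3.294×10^-7 = 4.580×10^7 Pa.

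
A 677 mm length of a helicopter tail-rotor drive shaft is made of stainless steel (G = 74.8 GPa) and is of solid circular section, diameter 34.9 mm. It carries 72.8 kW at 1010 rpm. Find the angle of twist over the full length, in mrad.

ω = 2π·1010/60 = 105.8 rad/s, so T = P/ω = 72.8×10³ / 105.8 = 688.3 N·m.
J = πd⁴/32 = π(0.0349)⁴/32 = 1.456×10^-7 m⁴.
θ = T·L/(G·J) = 688.3 × 0.677 / (74.8×10⁹ × 1.456×10^-7) = 0.04277 rad.

42.8 mrad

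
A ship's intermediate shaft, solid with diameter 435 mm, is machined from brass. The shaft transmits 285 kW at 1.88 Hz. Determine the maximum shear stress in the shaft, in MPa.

1.49 MPa

ω = 2π·1.88 = 11.81 rad/s, so T = P/ω = 285×10³ / 11.81 = 24130 N·m.
J = πd⁴/32 = π(0.435)⁴/32 = 3.515×10^-3 m⁴.
τ_max = T·r/J = 24130 × 0.217 / 3.515×10^-3 = 1.493×10^6 Pa.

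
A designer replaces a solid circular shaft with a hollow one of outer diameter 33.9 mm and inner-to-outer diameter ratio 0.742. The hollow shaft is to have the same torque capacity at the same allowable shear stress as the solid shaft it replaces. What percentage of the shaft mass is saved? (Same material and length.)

42.8 %

Equal τ_max and T ⇒ the solid shaft needs d_s³ = d_o³(1−k⁴), so d_s = 33.9·(1−0.742⁴)^(1/3) = 30.06 mm.
Area ratio A_h/A_s = d_o²(1−k²)/d_s² = (1−k²)/(1−k⁴)^(2/3) = 0.5718.
Mass saving = 1 − 0.5718 = 42.8 %.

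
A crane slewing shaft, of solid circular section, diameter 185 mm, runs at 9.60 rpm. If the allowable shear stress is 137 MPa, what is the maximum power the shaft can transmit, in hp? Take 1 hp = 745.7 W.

230 hp

J = πd⁴/32 = π(0.185)⁴/32 = 1.150×10^-4 m⁴.
T_max = τ_allow·J/r = 1.37×10^8 × 1.150×10^-4 / 0.0925 = 170300 N·m.
ω = 2π·9.60/60 = 1.005 rad/s, so P_max = T_max·ω = 1.712×10^5 W.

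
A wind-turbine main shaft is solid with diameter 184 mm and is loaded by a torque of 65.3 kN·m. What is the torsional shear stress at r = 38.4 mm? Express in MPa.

22.3 MPa

J = πd⁴/32 = π(0.184)⁴/32 = 1.125×10^-4 m⁴.
Shear stress varies linearly with radius: τ = T·r/J = 65300 × 0.0384 / 1.125×10^-4 = 2.228×10^7 Pa.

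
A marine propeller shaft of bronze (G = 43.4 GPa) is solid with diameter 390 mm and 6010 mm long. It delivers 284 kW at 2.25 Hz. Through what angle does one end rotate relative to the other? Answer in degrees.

ω = 2π·2.25 = 14.14 rad/s, so T = P/ω = 284×10³ / 14.14 = 20090 N·m.
J = πd⁴/32 = π(0.390)⁴/32 = 2.271×10^-3 m⁴.
θ = T·L/(G·J) = 20090 × 6.01 / (43.4×10⁹ × 2.271×10^-3) = 1.225×10^-3 rad.

0.0702°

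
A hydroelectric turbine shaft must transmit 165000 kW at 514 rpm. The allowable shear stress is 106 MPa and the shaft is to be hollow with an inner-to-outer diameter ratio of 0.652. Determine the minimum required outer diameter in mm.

ω = 2π·514/60 = 53.83 rad/s, so T = P/ω = 165000×10³ / 53.83 = 3.065e6 N·m.
For a hollow shaft with d_i/d_o = 0.652: τ_max = 16T/(π d_o³ (1−k⁴)), so d_o = [16T/(π τ_allow (1−k⁴))]^(1/3) = [16·3.065e6/(π·1.06×10^8·0.8193)]^(1/3) = 0.5644 m.

564 mm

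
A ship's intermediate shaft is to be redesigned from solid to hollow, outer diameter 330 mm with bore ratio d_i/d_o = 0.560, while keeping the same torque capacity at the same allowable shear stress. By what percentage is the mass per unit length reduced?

Equal τ_max and T ⇒ the solid shaft needs d_s³ = d_o³(1−k⁴), so d_s = 330·(1−0.560⁴)^(1/3) = 318.8 mm.
Area ratio A_h/A_s = d_o²(1−k²)/d_s² = (1−k²)/(1−k⁴)^(2/3) = 0.7354.
Mass saving = 1 − 0.7354 = 26.5 %.

26.5 %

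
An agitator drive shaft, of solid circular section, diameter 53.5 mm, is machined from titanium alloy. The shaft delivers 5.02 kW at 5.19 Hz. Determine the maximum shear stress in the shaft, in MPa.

ω = 2π·5.19 = 32.61 rad/s, so T = P/ω = 5.02×10³ / 32.61 = 153.9 N·m.
J = πd⁴/32 = π(0.0535)⁴/32 = 8.043×10^-7 m⁴.
τ_max = T·r/J = 153.9 × 0.0267 / 8.043×10^-7 = 5.120×10^6 Pa.

5.12 MPa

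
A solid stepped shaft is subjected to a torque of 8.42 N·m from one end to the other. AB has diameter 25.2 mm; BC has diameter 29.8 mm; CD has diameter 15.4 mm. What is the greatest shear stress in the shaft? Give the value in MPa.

Under the same torque, τ_max = 16T/(πd³) is largest where d is smallest — segment CD (d = 15.4 mm).
τ_max = 16·8.420/(π·(0.0154)³) = 1.174×10^7 Pa.

11.7 MPa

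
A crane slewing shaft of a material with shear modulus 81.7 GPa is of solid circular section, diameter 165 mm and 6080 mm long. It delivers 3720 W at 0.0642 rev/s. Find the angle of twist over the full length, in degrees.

0.540°

ω = 2π·0.0642 = 0.4034 rad/s, so T = P/ω = 3720 / 0.4034 = 9222 N·m.
J = πd⁴/32 = π(0.165)⁴/32 = 7.277×10^-5 m⁴.
θ = T·L/(G·J) = 9222 × 6.08 / (81.7×10⁹ × 7.277×10^-5) = 9.431×10^-3 rad.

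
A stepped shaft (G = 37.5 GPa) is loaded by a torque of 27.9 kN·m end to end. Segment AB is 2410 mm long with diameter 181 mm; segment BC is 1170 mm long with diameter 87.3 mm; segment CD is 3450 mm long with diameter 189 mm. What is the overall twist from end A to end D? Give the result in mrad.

190 mrad

J_AB = π(0.181)⁴/32 = 1.05×10^-4 m⁴; J_BC = π(0.0873)⁴/32 = 5.70×10^-6 m⁴; J_CD = π(0.189)⁴/32 = 1.25×10^-4 m⁴.
θ = (T/G)·Σ L_i/J_i = (27900/37.5×10⁹)·(2.41/1.05×10^-4 + 1.17/5.70×10^-6 + 3.45/1.25×10^-4) = 0.1902 rad.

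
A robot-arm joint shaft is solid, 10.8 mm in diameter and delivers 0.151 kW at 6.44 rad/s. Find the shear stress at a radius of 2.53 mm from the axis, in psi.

ω = 6.44 rad/s, so T = P/ω = 0.151×10³ / 6.440 = 23.45 N·m.
J = πd⁴/32 = π(0.0108)⁴/32 = 1.336×10^-9 m⁴.
Shear stress varies linearly with radius: τ = T·r/J = 23.45 × 0.00253 / 1.336×10^-9 = 4.441×10^7 Pa.

6440 psi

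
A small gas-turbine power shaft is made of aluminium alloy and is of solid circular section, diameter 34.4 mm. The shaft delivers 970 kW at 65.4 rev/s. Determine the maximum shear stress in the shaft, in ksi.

42.8 ksi

ω = 2π·65.4 = 410.9 rad/s, so T = P/ω = 970×10³ / 410.9 = 2361 N·m.
J = πd⁴/32 = π(0.0344)⁴/32 = 1.375×10^-7 m⁴.
τ_max = T·r/J = 2361 × 0.0172 / 1.375×10^-7 = 2.953×10^8 Pa.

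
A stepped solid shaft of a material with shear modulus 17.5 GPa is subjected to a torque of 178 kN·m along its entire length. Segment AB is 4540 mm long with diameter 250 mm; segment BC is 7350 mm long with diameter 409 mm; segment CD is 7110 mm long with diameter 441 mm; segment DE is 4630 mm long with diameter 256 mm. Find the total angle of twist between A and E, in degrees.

J_AB = π(0.250)⁴/32 = 3.83×10^-4 m⁴; J_BC = π(0.409)⁴/32 = 2.75×10^-3 m⁴; J_CD = π(0.441)⁴/32 = 3.71×10^-3 m⁴; J_DE = π(0.256)⁴/32 = 4.22×10^-4 m⁴.
θ = (T/G)·Σ L_i/J_i = (178000/17.5×10⁹)·(4.54/3.83×10^-4 + 7.35/2.75×10^-3 + 7.11/3.71×10^-3 + 4.63/4.22×10^-4) = 0.2788 rad.

16.0°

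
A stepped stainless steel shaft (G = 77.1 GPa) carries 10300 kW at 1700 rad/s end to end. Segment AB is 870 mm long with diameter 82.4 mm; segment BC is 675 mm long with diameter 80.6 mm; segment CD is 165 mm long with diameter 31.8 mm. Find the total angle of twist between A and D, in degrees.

ω = 1700 rad/s, so T = P/ω = 10300×10³ / 1700 = 6059 N·m.
J_AB = π(0.0824)⁴/32 = 4.53×10^-6 m⁴; J_BC = π(0.0806)⁴/32 = 4.14×10^-6 m⁴; J_CD = π(0.0318)⁴/32 = 1.00×10^-7 m⁴.
θ = (T/G)·Σ L_i/J_i = (6059/77.1×10⁹)·(0.870/4.53×10^-6 + 0.675/4.14×10^-6 + 0.165/1.00×10^-7) = 0.1571 rad.

9.00°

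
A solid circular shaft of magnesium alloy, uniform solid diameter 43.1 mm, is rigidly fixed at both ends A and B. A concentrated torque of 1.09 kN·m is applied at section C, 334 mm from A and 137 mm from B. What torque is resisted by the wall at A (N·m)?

317 N·m

With uniform GJ and both ends fixed, compatibility θ_AC = θ_CB gives T_A·a = T_B·b, together with T_A + T_B = T₀.
T_A = T₀·b/(a+b) = 1090·137/471.0 = 317.0 N·m; T_B = 773.0 N·m.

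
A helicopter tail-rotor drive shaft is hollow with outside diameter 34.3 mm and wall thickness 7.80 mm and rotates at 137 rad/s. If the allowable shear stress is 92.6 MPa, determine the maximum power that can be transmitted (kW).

J = π(d_o⁴ − d_i⁴)/32 = π(0.0343⁴ − 0.0187⁴)/32 = 1.239×10^-7 m⁴.
T_max = τ_allow·J/r = 9.26×10^7 × 1.239×10^-7 / 0.0171 = 668.9 N·m.
ω = 137 rad/s, so P_max = T_max·ω = 9.164×10^4 W.

91.6 kW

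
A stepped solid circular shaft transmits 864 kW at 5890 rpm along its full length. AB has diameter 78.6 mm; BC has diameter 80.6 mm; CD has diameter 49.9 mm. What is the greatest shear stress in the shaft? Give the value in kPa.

57400 kPa

ω = 2π·5890/60 = 616.8 rad/s, so T = P/ω = 864×10³ / 616.8 = 1401 N·m.
Under the same torque, τ_max = 16T/(πd³) is largest where d is smallest — segment CD (d = 49.9 mm).
τ_max = 16·1401/(π·(0.0499)³) = 5.742×10^7 Pa.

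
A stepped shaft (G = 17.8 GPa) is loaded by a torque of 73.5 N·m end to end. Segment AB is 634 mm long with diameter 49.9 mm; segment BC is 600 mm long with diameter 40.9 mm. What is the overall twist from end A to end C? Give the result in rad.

0.0133 rad

J_AB = π(0.0499)⁴/32 = 6.09×10^-7 m⁴; J_BC = π(0.0409)⁴/32 = 2.75×10^-7 m⁴.
θ = (T/G)·Σ L_i/J_i = (73.50/17.8×10⁹)·(0.634/6.09×10^-7 + 0.600/2.75×10^-7) = 0.01332 rad.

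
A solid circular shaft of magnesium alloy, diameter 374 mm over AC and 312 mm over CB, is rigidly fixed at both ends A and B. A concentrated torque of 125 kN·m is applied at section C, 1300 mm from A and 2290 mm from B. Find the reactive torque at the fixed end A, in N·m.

98000 N·m

Compatibility: T_A·a/J_AC = T_B·b/J_CB with T_A + T_B = T₀.
J_AC = 1.92×10^-3 m⁴, J_CB = 9.30×10^-4 m⁴, so T_A = T₀·(J_AC/a)/((J_AC/a)+(J_CB/b)) = 98040 N·m, T_B = 26960 N·m.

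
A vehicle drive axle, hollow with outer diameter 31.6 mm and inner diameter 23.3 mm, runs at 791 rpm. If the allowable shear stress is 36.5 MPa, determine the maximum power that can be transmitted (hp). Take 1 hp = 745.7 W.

17.7 hp

J = π(d_o⁴ − d_i⁴)/32 = π(0.0316⁴ − 0.0233⁴)/32 = 6.896×10^-8 m⁴.
T_max = τ_allow·J/r = 3.65×10^7 × 6.896×10^-8 / 0.0158 = 159.3 N·m.
ω = 2π·791/60 = 82.83 rad/s, so P_max = T_max·ω = 1.320×10^4 W.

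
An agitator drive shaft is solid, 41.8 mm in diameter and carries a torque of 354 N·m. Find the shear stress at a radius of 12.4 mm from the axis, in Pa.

J = πd⁴/32 = π(0.0418)⁴/32 = 2.997×10^-7 m⁴.
Shear stress varies linearly with radius: τ = T·r/J = 354.0 × 0.0124 / 2.997×10^-7 = 1.465×10^7 Pa.

1.46e7 Pa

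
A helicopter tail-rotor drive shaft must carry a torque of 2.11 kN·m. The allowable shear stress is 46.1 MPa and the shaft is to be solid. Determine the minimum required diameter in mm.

For a solid shaft τ_max = 16T/(πd³), so d = (16T/(π τ_allow))^(1/3) = (16·2110/(π·4.61×10^7))^(1/3) = 0.06154 m.

61.5 mm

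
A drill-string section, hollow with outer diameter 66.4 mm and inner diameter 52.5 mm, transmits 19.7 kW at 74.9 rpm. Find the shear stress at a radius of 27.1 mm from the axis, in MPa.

58.5 MPa

ω = 2π·74.9/60 = 7.844 rad/s, so T = P/ω = 19.7×10³ / 7.844 = 2512 N·m.
J = π(d_o⁴ − d_i⁴)/32 = π(0.0664⁴ − 0.0525⁴)/32 = 1.163×10^-6 m⁴.
Shear stress varies linearly with radius: τ = T·r/J = 2512 × 0.0271 / 1.163×10^-6 = 5.855×10^7 Pa.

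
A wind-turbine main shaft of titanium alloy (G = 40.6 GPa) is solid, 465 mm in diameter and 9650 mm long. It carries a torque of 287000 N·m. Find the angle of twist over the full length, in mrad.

14.9 mrad

J = πd⁴/32 = π(0.465)⁴/32 = 4.590×10^-3 m⁴.
θ = T·L/(G·J) = 287000 × 9.65 / (40.6×10⁹ × 4.590×10^-3) = 0.01486 rad.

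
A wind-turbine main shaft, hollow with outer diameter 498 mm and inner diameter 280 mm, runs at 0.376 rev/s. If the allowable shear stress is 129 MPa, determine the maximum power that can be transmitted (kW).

6650 kW

J = π(d_o⁴ − d_i⁴)/32 = π(0.498⁴ − 0.280⁴)/32 = 5.435×10^-3 m⁴.
T_max = τ_allow·J/r = 1.29×10^8 × 5.435×10^-3 / 0.249 = 2.816e6 N·m.
ω = 2π·0.376 = 2.362 rad/s, so P_max = T_max·ω = 6.652×10^6 W.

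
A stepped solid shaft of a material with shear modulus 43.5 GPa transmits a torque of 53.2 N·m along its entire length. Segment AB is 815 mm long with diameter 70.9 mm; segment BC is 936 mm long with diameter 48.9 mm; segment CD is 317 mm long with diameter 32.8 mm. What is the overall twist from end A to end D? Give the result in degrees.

0.335°

J_AB = π(0.0709)⁴/32 = 2.48×10^-6 m⁴; J_BC = π(0.0489)⁴/32 = 5.61×10^-7 m⁴; J_CD = π(0.0328)⁴/32 = 1.14×10^-7 m⁴.
θ = (T/G)·Σ L_i/J_i = (53.20/43.5×10⁹)·(0.815/2.48×10^-6 + 0.936/5.61×10^-7 + 0.317/1.14×10^-7) = 5.853×10^-3 rad.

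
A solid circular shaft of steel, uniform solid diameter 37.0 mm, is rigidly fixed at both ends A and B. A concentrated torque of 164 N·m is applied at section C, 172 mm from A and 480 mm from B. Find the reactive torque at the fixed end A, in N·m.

121 N·m

With uniform GJ and both ends fixed, compatibility θ_AC = θ_CB gives T_A·a = T_B·b, together with T_A + T_B = T₀.
T_A = T₀·b/(a+b) = 164.0·480/652.0 = 120.7 N·m; T_B = 43.26 N·m.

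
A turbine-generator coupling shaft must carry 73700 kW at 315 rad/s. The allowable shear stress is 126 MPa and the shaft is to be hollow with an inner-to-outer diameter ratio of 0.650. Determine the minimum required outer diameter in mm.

ω = 315 rad/s, so T = P/ω = 73700×10³ / 315.0 = 234000 N·m.
For a hollow shaft with d_i/d_o = 0.650: τ_max = 16T/(π d_o³ (1−k⁴)), so d_o = [16T/(π τ_allow (1−k⁴))]^(1/3) = [16·234000/(π·1.26×10^8·0.8215)]^(1/3) = 0.2258 m.

226 mm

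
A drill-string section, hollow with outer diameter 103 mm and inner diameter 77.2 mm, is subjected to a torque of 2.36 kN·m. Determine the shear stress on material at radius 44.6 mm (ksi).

J = π(d_o⁴ − d_i⁴)/32 = π(0.103⁴ − 0.0772⁴)/32 = 7.563×10^-6 m⁴.
Shear stress varies linearly with radius: τ = T·r/J = 2360 × 0.0446 / 7.563×10^-6 = 1.392×10^7 Pa.

2.02 ksi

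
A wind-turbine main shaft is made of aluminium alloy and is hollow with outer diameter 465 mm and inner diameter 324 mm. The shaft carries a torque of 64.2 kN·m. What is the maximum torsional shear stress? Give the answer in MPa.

4.25 MPa

J = π(d_o⁴ − d_i⁴)/32 = π(0.465⁴ − 0.324⁴)/32 = 3.508×10^-3 m⁴.
τ_max = T·r/J = 64200 × 0.233 / 3.508×10^-3 = 4.255×10^6 Pa.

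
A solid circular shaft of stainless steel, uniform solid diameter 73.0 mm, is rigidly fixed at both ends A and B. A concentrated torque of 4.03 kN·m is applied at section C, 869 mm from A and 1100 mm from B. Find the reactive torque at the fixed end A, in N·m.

2250 N·m

With uniform GJ and both ends fixed, compatibility θ_AC = θ_CB gives T_A·a = T_B·b, together with T_A + T_B = T₀.
T_A = T₀·b/(a+b) = 4030·1100/1969 = 2251 N·m; T_B = 1779 N·m.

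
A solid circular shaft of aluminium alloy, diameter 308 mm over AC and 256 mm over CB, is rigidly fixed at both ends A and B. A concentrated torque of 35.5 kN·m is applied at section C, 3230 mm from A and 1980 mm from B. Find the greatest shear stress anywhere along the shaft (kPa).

Compatibility: T_A·a/J_AC = T_B·b/J_CB with T_A + T_B = T₀.
J_AC = 8.83×10^-4 m⁴, J_CB = 4.22×10^-4 m⁴, so T_A = T₀·(J_AC/a)/((J_AC/a)+(J_CB/b)) = 19960 N·m, T_B = 15540 N·m.
τ in each portion: τ_AC = 3.48×10^6 Pa, τ_CB = 4.72×10^6 Pa; maximum is in CB.
τ_max = T_CB·r/J = 15540·0.128/4.22×10^-4 = 4.717×10^6 Pa.

4720 kPa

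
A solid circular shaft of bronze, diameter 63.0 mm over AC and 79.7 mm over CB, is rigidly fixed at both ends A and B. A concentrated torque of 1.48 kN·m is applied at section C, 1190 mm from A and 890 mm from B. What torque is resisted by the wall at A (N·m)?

Compatibility: T_A·a/J_AC = T_B·b/J_CB with T_A + T_B = T₀.
J_AC = 1.55×10^-6 m⁴, J_CB = 3.96×10^-6 m⁴, so T_A = T₀·(J_AC/a)/((J_AC/a)+(J_CB/b)) = 334.5 N·m, T_B = 1146 N·m.

334 N·m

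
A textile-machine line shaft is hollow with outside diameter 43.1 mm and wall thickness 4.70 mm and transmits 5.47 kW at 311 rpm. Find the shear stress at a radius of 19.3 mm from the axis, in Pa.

ω = 2π·311/60 = 32.57 rad/s, so T = P/ω = 5.47×10³ / 32.57 = 168.0 N·m.
J = π(d_o⁴ − d_i⁴)/32 = π(0.0431⁴ − 0.0337⁴)/32 = 2.121×10^-7 m⁴.
Shear stress varies linearly with radius: τ = T·r/J = 168.0 × 0.0193 / 2.121×10^-7 = 1.528×10^7 Pa.

1.53e7 Pa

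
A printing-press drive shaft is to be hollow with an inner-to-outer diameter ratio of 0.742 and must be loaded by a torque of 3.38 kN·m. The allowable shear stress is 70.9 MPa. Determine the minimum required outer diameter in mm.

For a hollow shaft with d_i/d_o = 0.742: τ_max = 16T/(π d_o³ (1−k⁴)), so d_o = [16T/(π τ_allow (1−k⁴))]^(1/3) = [16·3380/(π·7.09×10^7·0.6969)]^(1/3) = 0.07037 m.

70.4 mm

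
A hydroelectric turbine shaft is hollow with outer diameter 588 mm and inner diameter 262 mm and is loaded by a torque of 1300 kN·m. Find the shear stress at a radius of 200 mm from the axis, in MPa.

J = π(d_o⁴ − d_i⁴)/32 = π(0.588⁴ − 0.262⁴)/32 = 0.01127 m⁴.
Shear stress varies linearly with radius: τ = T·r/J = 1.300e6 × 0.200 / 0.01127 = 2.306×10^7 Pa.

23.1 MPa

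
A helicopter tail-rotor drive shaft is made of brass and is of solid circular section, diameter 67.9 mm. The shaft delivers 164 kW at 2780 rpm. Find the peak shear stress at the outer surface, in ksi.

1.33 ksi

ω = 2π·2780/60 = 291.1 rad/s, so T = P/ω = 164×10³ / 291.1 = 563.3 N·m.
J = πd⁴/32 = π(0.0679)⁴/32 = 2.087×10^-6 m⁴.
τ_max = T·r/J = 563.3 × 0.0340 / 2.087×10^-6 = 9.165×10^6 Pa.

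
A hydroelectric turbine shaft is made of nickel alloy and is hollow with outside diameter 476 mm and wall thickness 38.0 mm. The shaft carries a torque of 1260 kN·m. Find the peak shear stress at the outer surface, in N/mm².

J = π(d_o⁴ − d_i⁴)/32 = π(0.476⁴ − 0.400⁴)/32 = 2.527×10^-3 m⁴.
τ_max = T·r/J = 1.260e6 × 0.238 / 2.527×10^-3 = 1.187×10^8 Pa.

119 N/mm²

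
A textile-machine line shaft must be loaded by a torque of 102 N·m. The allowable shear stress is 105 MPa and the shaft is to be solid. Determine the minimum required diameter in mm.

17.0 mm

For a solid shaft τ_max = 16T/(πd³), so d = (16T/(π τ_allow))^(1/3) = (16·102.0/(π·1.05×10^8))^(1/3) = 0.01704 m.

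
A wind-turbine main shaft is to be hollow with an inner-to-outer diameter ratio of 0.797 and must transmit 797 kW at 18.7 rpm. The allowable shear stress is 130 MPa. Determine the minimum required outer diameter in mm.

ω = 2π·18.7/60 = 1.958 rad/s, so T = P/ω = 797×10³ / 1.958 = 407000 N·m.
For a hollow shaft with d_i/d_o = 0.797: τ_max = 16T/(π d_o³ (1−k⁴)), so d_o = [16T/(π τ_allow (1−k⁴))]^(1/3) = [16·407000/(π·1.30×10^8·0.5965)]^(1/3) = 0.2990 m.

299 mm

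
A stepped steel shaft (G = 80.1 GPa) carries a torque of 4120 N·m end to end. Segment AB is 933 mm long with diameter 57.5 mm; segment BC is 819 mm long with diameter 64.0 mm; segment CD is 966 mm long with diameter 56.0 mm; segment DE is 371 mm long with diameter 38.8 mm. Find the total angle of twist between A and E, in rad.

J_AB = π(0.0575)⁴/32 = 1.07×10^-6 m⁴; J_BC = π(0.0640)⁴/32 = 1.65×10^-6 m⁴; J_CD = π(0.0560)⁴/32 = 9.65×10^-7 m⁴; J_DE = π(0.0388)⁴/32 = 2.22×10^-7 m⁴.
θ = (T/G)·Σ L_i/J_i = (4120/80.1×10⁹)·(0.933/1.07×10^-6 + 0.819/1.65×10^-6 + 0.966/9.65×10^-7 + 0.371/2.22×10^-7) = 0.2075 rad.

0.208 rad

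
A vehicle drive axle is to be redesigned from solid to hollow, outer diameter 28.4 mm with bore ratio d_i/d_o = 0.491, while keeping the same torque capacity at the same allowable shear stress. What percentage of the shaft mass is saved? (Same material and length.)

Equal τ_max and T ⇒ the solid shaft needs d_s³ = d_o³(1−k⁴), so d_s = 28.4·(1−0.491⁴)^(1/3) = 27.84 mm.
Area ratio A_h/A_s = d_o²(1−k²)/d_s² = (1−k²)/(1−k⁴)^(2/3) = 0.7898.
Mass saving = 1 − 0.7898 = 21.0 %.

21.0 %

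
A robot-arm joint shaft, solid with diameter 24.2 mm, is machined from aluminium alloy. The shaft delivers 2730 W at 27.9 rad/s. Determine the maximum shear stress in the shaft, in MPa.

ω = 27.9 rad/s, so T = P/ω = 2730 / 27.90 = 97.85 N·m.
J = πd⁴/32 = π(0.0242)⁴/32 = 3.367×10^-8 m⁴.
τ_max = T·r/J = 97.85 × 0.0121 / 3.367×10^-8 = 3.516×10^7 Pa.

35.2 MPa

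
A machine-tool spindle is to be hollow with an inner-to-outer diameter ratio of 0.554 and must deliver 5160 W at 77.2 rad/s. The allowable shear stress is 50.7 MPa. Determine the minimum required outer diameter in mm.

ω = 77.2 rad/s, so T = P/ω = 5160 / 77.20 = 66.84 N·m.
For a hollow shaft with d_i/d_o = 0.554: τ_max = 16T/(π d_o³ (1−k⁴)), so d_o = [16T/(π τ_allow (1−k⁴))]^(1/3) = [16·66.84/(π·5.07×10^7·0.9058)]^(1/3) = 0.01950 m.

19.5 mm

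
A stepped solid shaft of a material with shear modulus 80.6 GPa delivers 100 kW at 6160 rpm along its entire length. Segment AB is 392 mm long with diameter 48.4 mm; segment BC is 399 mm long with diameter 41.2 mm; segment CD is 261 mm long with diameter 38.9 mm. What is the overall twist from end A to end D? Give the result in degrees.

0.364°

ω = 2π·6160/60 = 645.1 rad/s, so T = P/ω = 100×10³ / 645.1 = 155.0 N·m.
J_AB = π(0.0484)⁴/32 = 5.39×10^-7 m⁴; J_BC = π(0.0412)⁴/32 = 2.83×10^-7 m⁴; J_CD = π(0.0389)⁴/32 = 2.25×10^-7 m⁴.
θ = (T/G)·Σ L_i/J_i = (155.0/80.6×10⁹)·(0.392/5.39×10^-7 + 0.399/2.83×10^-7 + 0.261/2.25×10^-7) = 6.345×10^-3 rad.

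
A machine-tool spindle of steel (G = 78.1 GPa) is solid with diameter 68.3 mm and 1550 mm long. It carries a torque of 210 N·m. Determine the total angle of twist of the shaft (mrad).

J = πd⁴/32 = π(0.0683)⁴/32 = 2.136×10^-6 m⁴.
θ = T·L/(G·J) = 210.0 × 1.55 / (78.1×10⁹ × 2.136×10^-6) = 1.951×10^-3 rad.

1.95 mrad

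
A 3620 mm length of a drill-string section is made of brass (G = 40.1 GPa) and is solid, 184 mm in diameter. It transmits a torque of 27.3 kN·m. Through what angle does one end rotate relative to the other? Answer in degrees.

J = πd⁴/32 = π(0.184)⁴/32 = 1.125×10^-4 m⁴.
θ = T·L/(G·J) = 27300 × 3.62 / (40.1×10⁹ × 1.125×10^-4) = 0.02190 rad.

1.25°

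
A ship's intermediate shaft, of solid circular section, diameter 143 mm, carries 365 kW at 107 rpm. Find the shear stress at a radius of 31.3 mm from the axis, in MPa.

ω = 2π·107/60 = 11.21 rad/s, so T = P/ω = 365×10³ / 11.21 = 32570 N·m.
J = πd⁴/32 = π(0.143)⁴/32 = 4.105×10^-5 m⁴.
Shear stress varies linearly with radius: τ = T·r/J = 32570 × 0.0313 / 4.105×10^-5 = 2.484×10^7 Pa.

24.8 MPa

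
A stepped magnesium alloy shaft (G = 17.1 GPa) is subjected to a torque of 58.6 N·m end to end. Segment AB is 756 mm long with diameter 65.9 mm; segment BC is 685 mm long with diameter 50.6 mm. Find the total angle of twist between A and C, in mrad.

J_AB = π(0.0659)⁴/32 = 1.85×10^-6 m⁴; J_BC = π(0.0506)⁴/32 = 6.44×10^-7 m⁴.
θ = (T/G)·Σ L_i/J_i = (58.60/17.1×10⁹)·(0.756/1.85×10^-6 + 0.685/6.44×10^-7) = 5.047×10^-3 rad.

5.05 mrad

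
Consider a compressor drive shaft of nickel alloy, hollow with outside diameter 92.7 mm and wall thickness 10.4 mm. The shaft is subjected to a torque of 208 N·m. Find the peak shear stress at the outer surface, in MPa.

2.08 MPa

J = π(d_o⁴ − d_i⁴)/32 = π(0.0927⁴ − 0.0719⁴)/32 = 4.626×10^-6 m⁴.
τ_max = T·r/J = 208.0 × 0.0464 / 4.626×10^-6 = 2.084×10^6 Pa.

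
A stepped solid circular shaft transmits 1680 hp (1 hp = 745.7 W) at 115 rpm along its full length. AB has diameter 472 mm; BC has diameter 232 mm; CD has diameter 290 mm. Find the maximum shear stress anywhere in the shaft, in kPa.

ω = 2π·115/60 = 12.04 rad/s, so T = P/ω = 1680×745.7 / 12.04 = 104000 N·m.
Under the same torque, τ_max = 16T/(πd³) is largest where d is smallest — segment BC (d = 232 mm).
τ_max = 16·104000/(π·(0.232)³) = 4.243×10^7 Pa.

42400 kPa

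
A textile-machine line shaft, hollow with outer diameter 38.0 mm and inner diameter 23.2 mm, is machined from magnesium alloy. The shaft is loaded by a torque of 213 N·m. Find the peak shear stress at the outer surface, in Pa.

J = π(d_o⁴ − d_i⁴)/32 = π(0.0380⁴ − 0.0232⁴)/32 = 1.763×10^-7 m⁴.
τ_max = T·r/J = 213.0 × 0.0190 / 1.763×10^-7 = 2.296×10^7 Pa.

2.30e7 Pa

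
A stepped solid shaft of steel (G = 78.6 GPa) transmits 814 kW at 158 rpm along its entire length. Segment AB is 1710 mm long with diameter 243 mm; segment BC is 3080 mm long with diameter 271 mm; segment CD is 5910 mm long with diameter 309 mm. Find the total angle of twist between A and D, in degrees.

0.625°

ω = 2π·158/60 = 16.55 rad/s, so T = P/ω = 814×10³ / 16.55 = 49200 N·m.
J_AB = π(0.243)⁴/32 = 3.42×10^-4 m⁴; J_BC = π(0.271)⁴/32 = 5.30×10^-4 m⁴; J_CD = π(0.309)⁴/32 = 8.95×10^-4 m⁴.
θ = (T/G)·Σ L_i/J_i = (49200/78.6×10⁹)·(1.71/3.42×10^-4 + 3.08/5.30×10^-4 + 5.91/8.95×10^-4) = 0.01090 rad.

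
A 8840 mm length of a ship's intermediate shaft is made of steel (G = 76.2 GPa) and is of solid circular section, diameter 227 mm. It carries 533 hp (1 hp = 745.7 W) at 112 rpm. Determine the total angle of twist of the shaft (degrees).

0.864°

ω = 2π·112/60 = 11.73 rad/s, so T = P/ω = 533×745.7 / 11.73 = 33890 N·m.
J = πd⁴/32 = π(0.227)⁴/32 = 2.607×10^-4 m⁴.
θ = T·L/(G·J) = 33890 × 8.84 / (76.2×10⁹ × 2.607×10^-4) = 0.01508 rad.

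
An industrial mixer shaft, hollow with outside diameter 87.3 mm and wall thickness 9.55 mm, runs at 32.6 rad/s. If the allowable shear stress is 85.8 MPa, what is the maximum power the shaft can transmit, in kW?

229 kW

J = π(d_o⁴ − d_i⁴)/32 = π(0.0873⁴ − 0.0682⁴)/32 = 3.578×10^-6 m⁴.
T_max = τ_allow·J/r = 8.58×10^7 × 3.578×10^-6 / 0.0437 = 7034 N·m.
ω = 32.6 rad/s, so P_max = T_max·ω = 2.293×10^5 W.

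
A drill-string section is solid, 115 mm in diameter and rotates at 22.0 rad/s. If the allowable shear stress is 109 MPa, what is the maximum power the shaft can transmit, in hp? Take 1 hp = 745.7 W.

J = πd⁴/32 = π(0.115)⁴/32 = 1.717×10^-5 m⁴.
T_max = τ_allow·J/r = 1.09×10^8 × 1.717×10^-5 / 0.0575 = 32550 N·m.
ω = 22.0 rad/s, so P_max = T_max·ω = 7.161×10^5 W.

960 hp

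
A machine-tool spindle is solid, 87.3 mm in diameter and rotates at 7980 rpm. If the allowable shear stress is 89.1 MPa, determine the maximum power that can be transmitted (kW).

9730 kW

J = πd⁴/32 = π(0.0873)⁴/32 = 5.702×10^-6 m⁴.
T_max = τ_allow·J/r = 8.91×10^7 × 5.702×10^-6 / 0.0437 = 11640 N·m.
ω = 2π·7980/60 = 835.7 rad/s, so P_max = T_max·ω = 9.727×10^6 W.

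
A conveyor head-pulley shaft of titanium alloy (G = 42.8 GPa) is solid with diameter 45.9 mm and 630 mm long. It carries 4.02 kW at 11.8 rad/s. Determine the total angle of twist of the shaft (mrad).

ω = 11.8 rad/s, so T = P/ω = 4.02×10³ / 11.80 = 340.7 N·m.
J = πd⁴/32 = π(0.0459)⁴/32 = 4.358×10^-7 m⁴.
θ = T·L/(G·J) = 340.7 × 0.630 / (42.8×10⁹ × 4.358×10^-7) = 0.01151 rad.

11.5 mrad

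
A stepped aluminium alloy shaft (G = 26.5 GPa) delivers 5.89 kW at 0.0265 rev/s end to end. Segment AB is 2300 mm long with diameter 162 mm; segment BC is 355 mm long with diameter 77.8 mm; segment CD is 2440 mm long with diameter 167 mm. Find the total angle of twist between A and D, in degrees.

12.6°

ω = 2π·0.0265 = 0.1665 rad/s, so T = P/ω = 5.89×10³ / 0.1665 = 35370 N·m.
J_AB = π(0.162)⁴/32 = 6.76×10^-5 m⁴; J_BC = π(0.0778)⁴/32 = 3.60×10^-6 m⁴; J_CD = π(0.167)⁴/32 = 7.64×10^-5 m⁴.
θ = (T/G)·Σ L_i/J_i = (35370/26.5×10⁹)·(2.30/6.76×10^-5 + 0.355/3.60×10^-6 + 2.44/7.64×10^-5) = 0.2198 rad.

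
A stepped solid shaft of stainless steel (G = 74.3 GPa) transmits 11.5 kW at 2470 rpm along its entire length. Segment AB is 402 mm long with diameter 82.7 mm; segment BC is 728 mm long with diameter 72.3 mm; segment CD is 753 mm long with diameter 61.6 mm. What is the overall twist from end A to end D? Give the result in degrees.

0.0306°

ω = 2π·2470/60 = 258.7 rad/s, so T = P/ω = 11.5×10³ / 258.7 = 44.46 N·m.
J_AB = π(0.0827)⁴/32 = 4.59×10^-6 m⁴; J_BC = π(0.0723)⁴/32 = 2.68×10^-6 m⁴; J_CD = π(0.0616)⁴/32 = 1.41×10^-6 m⁴.
θ = (T/G)·Σ L_i/J_i = (44.46/74.3×10⁹)·(0.402/4.59×10^-6 + 0.728/2.68×10^-6 + 0.753/1.41×10^-6) = 5.335×10^-4 rad.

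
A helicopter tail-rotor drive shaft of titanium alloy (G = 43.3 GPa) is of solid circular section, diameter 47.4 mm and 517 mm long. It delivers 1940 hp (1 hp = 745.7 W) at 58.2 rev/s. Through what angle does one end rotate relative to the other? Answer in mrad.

ω = 2π·58.2 = 365.7 rad/s, so T = P/ω = 1940×745.7 / 365.7 = 3956 N·m.
J = πd⁴/32 = π(0.0474)⁴/32 = 4.956×10^-7 m⁴.
θ = T·L/(G·J) = 3956 × 0.517 / (43.3×10⁹ × 4.956×10^-7) = 0.09531 rad.

95.3 mrad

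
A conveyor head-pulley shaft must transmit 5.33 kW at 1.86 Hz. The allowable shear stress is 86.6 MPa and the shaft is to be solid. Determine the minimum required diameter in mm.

ω = 2π·1.86 = 11.69 rad/s, so T = P/ω = 5.33×10³ / 11.69 = 456.1 N·m.
For a solid shaft τ_max = 16T/(πd³), so d = (16T/(π τ_allow))^(1/3) = (16·456.1/(π·8.66×10^7))^(1/3) = 0.02993 m.

29.9 mm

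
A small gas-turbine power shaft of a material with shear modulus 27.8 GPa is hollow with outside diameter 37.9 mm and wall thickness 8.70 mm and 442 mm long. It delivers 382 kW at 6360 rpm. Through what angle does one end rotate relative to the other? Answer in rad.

0.0492 rad

ω = 2π·6360/60 = 666.0 rad/s, so T = P/ω = 382×10³ / 666.0 = 573.6 N·m.
J = π(d_o⁴ − d_i⁴)/32 = π(0.0379⁴ − 0.0205⁴)/32 = 1.852×10^-7 m⁴.
θ = T·L/(G·J) = 573.6 × 0.442 / (27.8×10⁹ × 1.852×10^-7) = 0.04923 rad.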